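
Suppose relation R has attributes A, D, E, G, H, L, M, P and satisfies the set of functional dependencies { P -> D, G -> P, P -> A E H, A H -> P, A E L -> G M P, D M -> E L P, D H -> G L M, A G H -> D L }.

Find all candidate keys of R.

{G}⁺: G→P adds P; P→AEH adds A, E, H; AGH→DL adds D, L; AEL→GMP adds M → {A, D, E, G, H, L, M, P}.
{P}⁺: P→D adds D; P→AEH adds A, E, H; DH→GLM adds G, L, M → {A, D, E, G, H, L, M, P}.
{A, H}⁺: AH→P adds P; P→D adds D; P→AEH adds E; DH→GLM adds G, L, M → {A, D, E, G, H, L, M, P}.
{D, H}⁺: DH→GLM adds G, L, M; G→P adds P; P→AEH adds A, E → {A, D, E, G, H, L, M, P}.
{D, M}⁺: DM→ELP adds E, L, P; P→AEH adds A, H; AEL→GMP adds G → {A, D, E, G, H, L, M, P}.
{A, E, L}⁺: AEL→GMP adds G, M, P; P→D adds D; P→AEH adds H → {A, D, E, G, H, L, M, P}.
Any other superkey contains one of these as a subset, so there are no further candidate keys.

G, P, AH, DH, DM, AEL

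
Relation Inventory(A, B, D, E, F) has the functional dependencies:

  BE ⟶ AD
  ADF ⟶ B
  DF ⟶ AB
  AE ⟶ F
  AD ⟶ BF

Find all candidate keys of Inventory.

Attribute E never appears on the right-hand side of any dependency, so E must belong to every candidate key.
{E}⁺ = {E}, which is not all of the schema, so we must add further attributes.
{B, E}⁺: BE→AD adds A, D; AE→F adds F → {A, B, D, E, F}. Minimal: {E}⁺ = {E}; {B}⁺ = {B} — none reach the full schema.
{A, D, E}⁺: AE→F adds F; AD→BF adds B → {A, B, D, E, F}. Minimal: {D, E}⁺ = {D, E}; {A, E}⁺ = {A, E, F}; {A, D}⁺ = {A, B, D, F} — none reach the full schema.
{D, E, F}⁺: DF→AB adds A, B → {A, B, D, E, F}. Minimal: {E, F}⁺ = {E, F}; {D, F}⁺ = {A, B, D, F}; {D, E}⁺ = {D, E} — none reach the full schema.
Any other superkey contains one of these as a subset, so there are no further candidate keys.

{B, E}; {A, D, E}; {D, E, F}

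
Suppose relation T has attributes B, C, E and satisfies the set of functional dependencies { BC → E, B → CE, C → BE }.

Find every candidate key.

{B}, {C}

{B}⁺: B→CE adds C, E → {B, C, E}.
{C}⁺: C→BE adds B, E → {B, C, E}.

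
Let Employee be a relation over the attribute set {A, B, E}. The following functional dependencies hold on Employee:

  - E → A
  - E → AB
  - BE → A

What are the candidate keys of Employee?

E

{E}⁺: E→A adds A; E→AB adds B → {A, B, E}.
No other minimal superkey exists.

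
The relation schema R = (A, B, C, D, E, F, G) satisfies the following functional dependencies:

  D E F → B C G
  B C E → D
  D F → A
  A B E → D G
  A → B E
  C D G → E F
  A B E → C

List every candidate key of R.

{A}⁺: A→BE adds B, E; ABE→C adds C; BCE→D adds D; ABE→DG adds G; CDG→EF adds F → {A, B, C, D, E, F, G}.
{D, F}⁺: DF→A adds A; A→BE adds B, E; ABE→C adds C; DEF→BCG adds G → {A, B, C, D, E, F, G}.
{C, D, G}⁺: CDG→EF adds E, F; DEF→BCG adds B; DF→A adds A → {A, B, C, D, E, F, G}.
{B, C, E, F}⁺: BCE→D adds D; DF→A adds A; ABE→DG adds G → {A, B, C, D, E, F, G}.
{B, C, E, G}⁺: BCE→D adds D; CDG→EF adds F; DF→A adds A → {A, B, C, D, E, F, G}.

{A}, {D, F}, {C, D, G}, {B, C, E, F}, {B, C, E, G}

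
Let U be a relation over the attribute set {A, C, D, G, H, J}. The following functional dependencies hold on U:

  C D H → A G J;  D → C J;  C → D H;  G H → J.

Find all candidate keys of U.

{C}⁺: C→DH adds D, H; CDH→AGJ adds A, G, J → {A, C, D, G, H, J}.
{D}⁺: D→CJ adds C, J; C→DH adds H; CDH→AGJ adds A, G → {A, C, D, G, H, J}.
Any other superkey contains one of these as a subset, so there are no further candidate keys.

{C}, {D}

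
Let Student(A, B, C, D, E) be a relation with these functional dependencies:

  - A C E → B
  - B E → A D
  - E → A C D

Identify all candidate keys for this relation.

{E}

Attribute E never appears on the right-hand side of any dependency, so E must belong to every candidate key.
{E}⁺ = {A, B, C, D, E}, which is all of the schema, so {E} is the only candidate key.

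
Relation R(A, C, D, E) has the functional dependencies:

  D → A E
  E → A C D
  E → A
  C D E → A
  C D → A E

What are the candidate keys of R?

{D}⁺: D→AE adds A, E; E→ACD adds C → {A, C, D, E}.
{E}⁺: E→ACD adds A, C, D → {A, C, D, E}.

{D}, {E}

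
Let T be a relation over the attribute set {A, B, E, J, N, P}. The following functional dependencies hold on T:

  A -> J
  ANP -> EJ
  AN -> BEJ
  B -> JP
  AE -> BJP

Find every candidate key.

{A, N}⁺: A→J adds J; AN→BEJ adds B, E; B→JP adds P → {A, B, E, J, N, P}.

(A, N)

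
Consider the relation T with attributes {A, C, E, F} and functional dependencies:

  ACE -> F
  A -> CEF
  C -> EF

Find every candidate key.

Attribute A never appears on the right-hand side of any dependency, so A must belong to every candidate key.
{A}⁺ = {A, C, E, F}, which is all of the schema, so {A} is the only candidate key.

{A}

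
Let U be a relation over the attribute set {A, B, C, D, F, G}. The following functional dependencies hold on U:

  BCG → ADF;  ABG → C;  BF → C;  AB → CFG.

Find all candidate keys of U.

(A, B), (B, C, G), (B, F, G)

Attribute B never appears on the right-hand side of any dependency, so B must belong to every candidate key.
{B}⁺ = {B}, which is not all of the schema, so we must add further attributes.
{A, B}⁺: AB→CFG adds C, F, G; BCG→ADF adds D → {A, B, C, D, F, G}. Minimal: {B}⁺ = {B}; {A}⁺ = {A} — none reach the full schema.
{B, C, G}⁺: BCG→ADF adds A, D, F → {A, B, C, D, F, G}. Minimal: {C, G}⁺ = {C, G}; {B, G}⁺ = {B, G}; {B, C}⁺ = {B, C} — none reach the full schema.
{B, F, G}⁺: BF→C adds C; BCG→ADF adds A, D → {A, B, C, D, F, G}. Minimal: {F, G}⁺ = {F, G}; {B, G}⁺ = {B, G}; {B, F}⁺ = {B, C, F} — none reach the full schema.
Any other superkey contains one of these as a subset, so there are no further candidate keys.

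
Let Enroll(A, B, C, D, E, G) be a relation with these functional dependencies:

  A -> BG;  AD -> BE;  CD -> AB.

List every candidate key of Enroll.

Attributes C, D never appear on any right-hand side, so every candidate key must contain {C, D}.
{C, D}⁺ = {A, B, C, D, E, G}, which is all of the schema, so {C, D} is the only candidate key.

CD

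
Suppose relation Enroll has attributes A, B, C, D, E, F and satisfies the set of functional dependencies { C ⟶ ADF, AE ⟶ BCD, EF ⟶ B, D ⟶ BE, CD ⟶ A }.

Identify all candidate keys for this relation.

{C}⁺: C→ADF adds A, D, F; D→BE adds B, E → {A, B, C, D, E, F}.
{A, D}⁺: D→BE adds B, E; AE→BCD adds C; C→ADF adds F → {A, B, C, D, E, F}. Minimal: {D}⁺ = {B, D, E}; {A}⁺ = {A} — none reach the full schema.
{A, E}⁺: AE→BCD adds B, C, D; C→ADF adds F → {A, B, C, D, E, F}. Minimal: {E}⁺ = {E}; {A}⁺ = {A} — none reach the full schema.
Any other superkey contains one of these as a subset, so there are no further candidate keys.

{C}, {A, D}, {A, E}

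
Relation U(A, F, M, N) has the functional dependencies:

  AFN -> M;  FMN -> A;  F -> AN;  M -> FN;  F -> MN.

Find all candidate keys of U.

{F}⁺: F→AN adds A, N; F→MN adds M → {A, F, M, N}.
{M}⁺: M→FN adds F, N; FMN→A adds A → {A, F, M, N}.

{F}; {M}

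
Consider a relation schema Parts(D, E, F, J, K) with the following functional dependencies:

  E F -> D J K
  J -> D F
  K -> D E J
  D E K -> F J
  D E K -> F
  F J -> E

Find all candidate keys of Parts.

{J}, {K}, {E, F}

{J}⁺: J→DF adds D, F; FJ→E adds E; EF→DJK adds K → {D, E, F, J, K}.
{K}⁺: K→DEJ adds D, E, J; DEK→FJ adds F → {D, E, F, J, K}.
{E, F}⁺: EF→DJK adds D, J, K → {D, E, F, J, K}.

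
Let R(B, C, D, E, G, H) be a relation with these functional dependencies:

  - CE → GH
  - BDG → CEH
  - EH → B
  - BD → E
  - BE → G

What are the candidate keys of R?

{B, D}, {C, D, E}, {D, E, H}

{B, D}⁺: BD→E adds E; BE→G adds G; BDG→CEH adds C, H → {B, C, D, E, G, H}. Minimal: {D}⁺ = {D}; {B}⁺ = {B} — none reach the full schema.
{C, D, E}⁺: CE→GH adds G, H; EH→B adds B → {B, C, D, E, G, H}. Minimal: {D, E}⁺ = {D, E}; {C, E}⁺ = {B, C, E, G, H}; {C, D}⁺ = {C, D} — none reach the full schema.
{D, E, H}⁺: EH→B adds B; BE→G adds G; BDG→CEH adds C → {B, C, D, E, G, H}. Minimal: {E, H}⁺ = {B, E, G, H}; {D, H}⁺ = {D, H}; {D, E}⁺ = {D, E} — none reach the full schema.
Any other superkey contains one of these as a subset, so there are no further candidate keys.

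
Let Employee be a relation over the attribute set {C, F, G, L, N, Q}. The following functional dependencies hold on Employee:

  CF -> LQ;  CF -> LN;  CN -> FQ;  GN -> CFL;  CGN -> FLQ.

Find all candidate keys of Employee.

(G, N), (C, F, G)

Attribute G never appears on the right-hand side of any dependency, so G must belong to every candidate key.
{G}⁺ = {G}, which is not all of the schema, so we must add further attributes.
{G, N}⁺: GN→CFL adds C, F, L; CGN→FLQ adds Q → {C, F, G, L, N, Q}.
{C, F, G}⁺: CF→LQ adds L, Q; CF→LN adds N → {C, F, G, L, N, Q}.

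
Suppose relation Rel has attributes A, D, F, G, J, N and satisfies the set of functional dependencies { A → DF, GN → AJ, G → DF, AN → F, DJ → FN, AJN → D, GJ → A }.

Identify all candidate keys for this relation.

{G, J}⁺: G→DF adds D, F; DJ→FN adds N; GJ→A adds A → {A, D, F, G, J, N}. Minimal: {J}⁺ = {J}; {G}⁺ = {D, F, G} — none reach the full schema.
{G, N}⁺: GN→AJ adds A, J; G→DF adds D, F → {A, D, F, G, J, N}. Minimal: {N}⁺ = {N}; {G}⁺ = {D, F, G} — none reach the full schema.
Any other superkey contains one of these as a subset, so there are no further candidate keys.

{G, J}; {G, N}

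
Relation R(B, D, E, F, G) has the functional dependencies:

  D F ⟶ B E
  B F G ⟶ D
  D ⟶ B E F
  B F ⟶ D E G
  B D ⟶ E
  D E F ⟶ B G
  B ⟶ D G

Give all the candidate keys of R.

{B}⁺: B→DG adds D, G; D→BEF adds E, F → {B, D, E, F, G}.
{D}⁺: D→BEF adds B, E, F; BF→DEG adds G → {B, D, E, F, G}.

(B); (D)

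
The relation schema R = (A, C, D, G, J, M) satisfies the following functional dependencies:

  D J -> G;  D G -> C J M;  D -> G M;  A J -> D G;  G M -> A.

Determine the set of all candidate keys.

{D}, {A, J}, {G, J, M}

{D}⁺: D→GM adds G, M; GM→A adds A; DG→CJM adds C, J → {A, C, D, G, J, M}.
{A, J}⁺: AJ→DG adds D, G; DG→CJM adds C, M → {A, C, D, G, J, M}. Minimal: {J}⁺ = {J}; {A}⁺ = {A} — none reach the full schema.
{G, J, M}⁺: GM→A adds A; AJ→DG adds D; DG→CJM adds C → {A, C, D, G, J, M}. Minimal: {J, M}⁺ = {J, M}; {G, M}⁺ = {A, G, M}; {G, J}⁺ = {G, J} — none reach the full schema.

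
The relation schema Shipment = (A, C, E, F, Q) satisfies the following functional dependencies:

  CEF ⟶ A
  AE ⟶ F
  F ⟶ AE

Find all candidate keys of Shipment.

CFQ, ACEQ

Attributes C, Q never appear on any right-hand side, so every candidate key must contain {C, Q}.
{C, Q}⁺ = {C, Q}, which is not all of the schema, so we must add further attributes.
{C, F, Q}⁺: F→AE adds A, E → {A, C, E, F, Q}. Minimal: {F, Q}⁺ = {A, E, F, Q}; {C, Q}⁺ = {C, Q}; {C, F}⁺ = {A, C, E, F} — none reach the full schema.
{A, C, E, Q}⁺: AE→F adds F → {A, C, E, F, Q}. Minimal: {C, E, Q}⁺ = {C, E, Q}; {A, E, Q}⁺ = {A, E, F, Q}; {A, C, Q}⁺ = {A, C, Q}; … — none reach the full schema.
Any other superkey contains one of these as a subset, so there are no further candidate keys.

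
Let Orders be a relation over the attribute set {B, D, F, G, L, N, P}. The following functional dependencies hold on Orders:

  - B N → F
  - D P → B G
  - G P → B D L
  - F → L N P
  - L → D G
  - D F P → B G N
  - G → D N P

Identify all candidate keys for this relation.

F; G; L; BN; DP

{F}⁺: F→LNP adds L, N, P; L→DG adds D, G; DFP→BGN adds B → {B, D, F, G, L, N, P}.
{G}⁺: G→DNP adds D, N, P; DP→BG adds B; GP→BDL adds L; BN→F adds F → {B, D, F, G, L, N, P}.
{L}⁺: L→DG adds D, G; G→DNP adds N, P; DP→BG adds B; BN→F adds F → {B, D, F, G, L, N, P}.
{B, N}⁺: BN→F adds F; F→LNP adds L, P; L→DG adds D, G → {B, D, F, G, L, N, P}. Minimal: {N}⁺ = {N}; {B}⁺ = {B} — none reach the full schema.
{D, P}⁺: DP→BG adds B, G; GP→BDL adds L; G→DNP adds N; BN→F adds F → {B, D, F, G, L, N, P}. Minimal: {P}⁺ = {P}; {D}⁺ = {D} — none reach the full schema.
Any other superkey contains one of these as a subset, so there are no further candidate keys.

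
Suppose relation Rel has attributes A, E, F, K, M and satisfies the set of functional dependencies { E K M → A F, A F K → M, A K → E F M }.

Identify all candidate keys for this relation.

{A, K}; {E, K, M}

{A, K}⁺: AK→EFM adds E, F, M → {A, E, F, K, M}.
{E, K, M}⁺: EKM→AF adds A, F → {A, E, F, K, M}.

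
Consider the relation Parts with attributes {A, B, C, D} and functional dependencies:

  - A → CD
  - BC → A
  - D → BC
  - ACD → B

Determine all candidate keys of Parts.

(A), (D), (B, C)

{A}⁺: A→CD adds C, D; D→BC adds B → {A, B, C, D}.
{D}⁺: D→BC adds B, C; BC→A adds A → {A, B, C, D}.
{B, C}⁺: BC→A adds A; A→CD adds D → {A, B, C, D}.
Any other superkey contains one of these as a subset, so there are no further candidate keys.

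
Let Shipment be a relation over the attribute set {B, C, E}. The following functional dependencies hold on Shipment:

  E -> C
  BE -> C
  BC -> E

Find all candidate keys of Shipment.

{B, C}, {B, E}

Attribute B never appears on the right-hand side of any dependency, so B must belong to every candidate key.
{B}⁺ = {B}, which is not all of the schema, so we must add further attributes.
{B, C}⁺: BC→E adds E → {B, C, E}. Minimal: {C}⁺ = {C}; {B}⁺ = {B} — none reach the full schema.
{B, E}⁺: E→C adds C → {B, C, E}. Minimal: {E}⁺ = {C, E}; {B}⁺ = {B} — none reach the full schema.
Any other superkey contains one of these as a subset, so there are no further candidate keys.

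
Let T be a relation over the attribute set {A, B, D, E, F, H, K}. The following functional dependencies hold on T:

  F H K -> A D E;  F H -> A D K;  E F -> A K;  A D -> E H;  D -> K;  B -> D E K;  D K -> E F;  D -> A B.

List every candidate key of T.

(B), (D), (F, H)

{B}⁺: B→DEK adds D, E, K; DK→EF adds F; D→AB adds A; AD→EH adds H → {A, B, D, E, F, H, K}.
{D}⁺: D→K adds K; DK→EF adds E, F; D→AB adds A, B; AD→EH adds H → {A, B, D, E, F, H, K}.
{F, H}⁺: FH→ADK adds A, D, K; AD→EH adds E; D→AB adds B → {A, B, D, E, F, H, K}.
Any other superkey contains one of these as a subset, so there are no further candidate keys.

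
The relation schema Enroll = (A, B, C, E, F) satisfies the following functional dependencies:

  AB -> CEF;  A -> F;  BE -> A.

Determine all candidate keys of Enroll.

(A, B); (B, E)

{A, B}⁺: AB→CEF adds C, E, F → {A, B, C, E, F}. Minimal: {B}⁺ = {B}; {A}⁺ = {A, F} — none reach the full schema.
{B, E}⁺: BE→A adds A; AB→CEF adds C, F → {A, B, C, E, F}. Minimal: {E}⁺ = {E}; {B}⁺ = {B} — none reach the full schema.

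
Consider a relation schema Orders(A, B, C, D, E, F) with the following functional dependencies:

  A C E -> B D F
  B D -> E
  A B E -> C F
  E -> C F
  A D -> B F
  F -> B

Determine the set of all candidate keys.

Attribute A never appears on the right-hand side of any dependency, so A must belong to every candidate key.
{A}⁺ = {A}, which is not all of the schema, so we must add further attributes.
{A, D}⁺: AD→BF adds B, F; BD→E adds E; ABE→CF adds C → {A, B, C, D, E, F}. Minimal: {D}⁺ = {D}; {A}⁺ = {A} — none reach the full schema.
{A, E}⁺: E→CF adds C, F; F→B adds B; ACE→BDF adds D → {A, B, C, D, E, F}. Minimal: {E}⁺ = {B, C, E, F}; {A}⁺ = {A} — none reach the full schema.
Any other superkey contains one of these as a subset, so there are no further candidate keys.

AD, AE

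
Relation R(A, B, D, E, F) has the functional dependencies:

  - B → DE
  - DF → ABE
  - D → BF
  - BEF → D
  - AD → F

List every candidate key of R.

{B}, {D}

{B}⁺: B→DE adds D, E; D→BF adds F; DF→ABE adds A → {A, B, D, E, F}.
{D}⁺: D→BF adds B, F; B→DE adds E; DF→ABE adds A → {A, B, D, E, F}.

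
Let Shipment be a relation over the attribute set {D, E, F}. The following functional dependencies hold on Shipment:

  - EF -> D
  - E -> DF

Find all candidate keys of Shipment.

Attribute E never appears on the right-hand side of any dependency, so E must belong to every candidate key.
{E}⁺ = {D, E, F}, which is all of the schema, so {E} is the only candidate key.

{E}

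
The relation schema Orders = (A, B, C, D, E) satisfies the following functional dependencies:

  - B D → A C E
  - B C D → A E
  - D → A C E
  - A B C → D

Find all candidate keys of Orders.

(B, D); (A, B, C)

{B, D}⁺: BD→ACE adds A, C, E → {A, B, C, D, E}. Minimal: {D}⁺ = {A, C, D, E}; {B}⁺ = {B} — none reach the full schema.
{A, B, C}⁺: ABC→D adds D; BD→ACE adds E → {A, B, C, D, E}. Minimal: {B, C}⁺ = {B, C}; {A, C}⁺ = {A, C}; {A, B}⁺ = {A, B} — none reach the full schema.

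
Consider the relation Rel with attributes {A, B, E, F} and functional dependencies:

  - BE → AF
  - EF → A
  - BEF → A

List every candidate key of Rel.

Attributes B, E never appear on any right-hand side, so every candidate key must contain {B, E}.
{B, E}⁺ = {A, B, E, F}, which is all of the schema, so {B, E} is the only candidate key.

BE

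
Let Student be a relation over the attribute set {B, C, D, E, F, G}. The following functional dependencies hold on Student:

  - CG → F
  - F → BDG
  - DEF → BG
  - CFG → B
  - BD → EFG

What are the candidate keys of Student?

(C, F), (C, G), (B, C, D)

Attribute C never appears on the right-hand side of any dependency, so C must belong to every candidate key.
{C}⁺ = {C}, which is not all of the schema, so we must add further attributes.
{C, F}⁺: F→BDG adds B, D, G; BD→EFG adds E → {B, C, D, E, F, G}. Minimal: {F}⁺ = {B, D, E, F, G}; {C}⁺ = {C} — none reach the full schema.
{C, G}⁺: CG→F adds F; F→BDG adds B, D; BD→EFG adds E → {B, C, D, E, F, G}. Minimal: {G}⁺ = {G}; {C}⁺ = {C} — none reach the full schema.
{B, C, D}⁺: BD→EFG adds E, F, G → {B, C, D, E, F, G}. Minimal: {C, D}⁺ = {C, D}; {B, D}⁺ = {B, D, E, F, G}; {B, C}⁺ = {B, C} — none reach the full schema.
Any other superkey contains one of these as a subset, so there are no further candidate keys.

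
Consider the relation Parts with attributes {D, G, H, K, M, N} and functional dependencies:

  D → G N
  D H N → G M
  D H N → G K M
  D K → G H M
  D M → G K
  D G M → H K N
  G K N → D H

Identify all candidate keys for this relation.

{D, H}⁺: D→GN adds G, N; DHN→GM adds M; DHN→GKM adds K → {D, G, H, K, M, N}. Minimal: {H}⁺ = {H}; {D}⁺ = {D, G, N} — none reach the full schema.
{D, K}⁺: D→GN adds G, N; DK→GHM adds H, M → {D, G, H, K, M, N}. Minimal: {K}⁺ = {K}; {D}⁺ = {D, G, N} — none reach the full schema.
{D, M}⁺: D→GN adds G, N; DM→GK adds K; DGM→HKN adds H → {D, G, H, K, M, N}. Minimal: {M}⁺ = {M}; {D}⁺ = {D, G, N} — none reach the full schema.
{G, K, N}⁺: GKN→DH adds D, H; DHN→GM adds M → {D, G, H, K, M, N}. Minimal: {K, N}⁺ = {K, N}; {G, N}⁺ = {G, N}; {G, K}⁺ = {G, K} — none reach the full schema.
Any other superkey contains one of these as a subset, so there are no further candidate keys.

DH; DK; DM; GKN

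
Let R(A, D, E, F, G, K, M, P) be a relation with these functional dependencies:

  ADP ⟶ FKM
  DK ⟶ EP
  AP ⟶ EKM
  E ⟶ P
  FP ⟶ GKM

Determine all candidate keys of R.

Attributes A, D never appear on any right-hand side, so every candidate key must contain {A, D}.
{A, D}⁺ = {A, D}, which is not all of the schema, so we must add further attributes.
{A, D, E}⁺: E→P adds P; ADP→FKM adds F, K, M; FP→GKM adds G → {A, D, E, F, G, K, M, P}. Minimal: {D, E}⁺ = {D, E, P}; {A, E}⁺ = {A, E, K, M, P}; {A, D}⁺ = {A, D} — none reach the full schema.
{A, D, K}⁺: DK→EP adds E, P; AP→EKM adds M; ADP→FKM adds F; FP→GKM adds G → {A, D, E, F, G, K, M, P}. Minimal: {D, K}⁺ = {D, E, K, P}; {A, K}⁺ = {A, K}; {A, D}⁺ = {A, D} — none reach the full schema.
{A, D, P}⁺: ADP→FKM adds F, K, M; DK→EP adds E; FP→GKM adds G → {A, D, E, F, G, K, M, P}. Minimal: {D, P}⁺ = {D, P}; {A, P}⁺ = {A, E, K, M, P}; {A, D}⁺ = {A, D} — none reach the full schema.
Any other superkey contains one of these as a subset, so there are no further candidate keys.

(A, D, E), (A, D, K), (A, D, P)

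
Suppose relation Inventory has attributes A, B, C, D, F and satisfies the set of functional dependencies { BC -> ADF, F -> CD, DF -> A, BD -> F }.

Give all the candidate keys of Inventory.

{B, C}⁺: BC→ADF adds A, D, F → {A, B, C, D, F}.
{B, D}⁺: BD→F adds F; F→CD adds C; DF→A adds A → {A, B, C, D, F}.
{B, F}⁺: F→CD adds C, D; DF→A adds A → {A, B, C, D, F}.
Any other superkey contains one of these as a subset, so there are no further candidate keys.

{B, C}; {B, D}; {B, F}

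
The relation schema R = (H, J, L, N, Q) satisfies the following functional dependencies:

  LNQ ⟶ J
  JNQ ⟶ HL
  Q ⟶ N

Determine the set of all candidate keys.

{J, Q}⁺: Q→N adds N; JNQ→HL adds H, L → {H, J, L, N, Q}.
{L, Q}⁺: Q→N adds N; LNQ→J adds J; JNQ→HL adds H → {H, J, L, N, Q}.
Any other superkey contains one of these as a subset, so there are no further candidate keys.

(J, Q); (L, Q)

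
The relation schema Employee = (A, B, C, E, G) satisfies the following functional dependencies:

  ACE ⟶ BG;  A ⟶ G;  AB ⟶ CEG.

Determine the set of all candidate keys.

Attribute A never appears on the right-hand side of any dependency, so A must belong to every candidate key.
{A}⁺ = {A, G}, which is not all of the schema, so we must add further attributes.
{A, B}⁺: A→G adds G; AB→CEG adds C, E → {A, B, C, E, G}. Minimal: {B}⁺ = {B}; {A}⁺ = {A, G} — none reach the full schema.
{A, C, E}⁺: ACE→BG adds B, G → {A, B, C, E, G}. Minimal: {C, E}⁺ = {C, E}; {A, E}⁺ = {A, E, G}; {A, C}⁺ = {A, C, G} — none reach the full schema.

{A, B}, {A, C, E}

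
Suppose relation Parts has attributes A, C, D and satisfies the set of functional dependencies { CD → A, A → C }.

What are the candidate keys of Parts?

(A, D); (C, D)

Attribute D never appears on the right-hand side of any dependency, so D must belong to every candidate key.
{D}⁺ = {D}, which is not all of the schema, so we must add further attributes.
{A, D}⁺: A→C adds C → {A, C, D}. Minimal: {D}⁺ = {D}; {A}⁺ = {A, C} — none reach the full schema.
{C, D}⁺: CD→A adds A → {A, C, D}. Minimal: {D}⁺ = {D}; {C}⁺ = {C} — none reach the full schema.
Any other superkey contains one of these as a subset, so there are no further candidate keys.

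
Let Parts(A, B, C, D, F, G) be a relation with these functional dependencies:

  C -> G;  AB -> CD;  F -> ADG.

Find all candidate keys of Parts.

(B, F)

{B, F}⁺: F→ADG adds A, D, G; AB→CD adds C → {A, B, C, D, F, G}.
No other minimal superkey exists.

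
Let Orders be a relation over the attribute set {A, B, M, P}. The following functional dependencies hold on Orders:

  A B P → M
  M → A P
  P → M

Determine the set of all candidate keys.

{B, M}; {B, P}

Attribute B never appears on the right-hand side of any dependency, so B must belong to every candidate key.
{B}⁺ = {B}, which is not all of the schema, so we must add further attributes.
{B, M}⁺: M→AP adds A, P → {A, B, M, P}. Minimal: {M}⁺ = {A, M, P}; {B}⁺ = {B} — none reach the full schema.
{B, P}⁺: P→M adds M; M→AP adds A → {A, B, M, P}. Minimal: {P}⁺ = {A, M, P}; {B}⁺ = {B} — none reach the full schema.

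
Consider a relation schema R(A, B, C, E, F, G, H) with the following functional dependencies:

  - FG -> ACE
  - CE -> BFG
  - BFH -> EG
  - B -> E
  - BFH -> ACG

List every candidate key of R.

{B, C, H}, {B, F, H}, {C, E, H}, {F, G, H}

Attribute H never appears on the right-hand side of any dependency, so H must belong to every candidate key.
{H}⁺ = {H}, which is not all of the schema, so we must add further attributes.
{B, C, H}⁺: B→E adds E; CE→BFG adds F, G; BFH→ACG adds A → {A, B, C, E, F, G, H}. Minimal: {C, H}⁺ = {C, H}; {B, H}⁺ = {B, E, H}; {B, C}⁺ = {A, B, C, E, F, G} — none reach the full schema.
{B, F, H}⁺: BFH→EG adds E, G; BFH→ACG adds A, C → {A, B, C, E, F, G, H}. Minimal: {F, H}⁺ = {F, H}; {B, H}⁺ = {B, E, H}; {B, F}⁺ = {B, E, F} — none reach the full schema.
{C, E, H}⁺: CE→BFG adds B, F, G; BFH→ACG adds A → {A, B, C, E, F, G, H}. Minimal: {E, H}⁺ = {E, H}; {C, H}⁺ = {C, H}; {C, E}⁺ = {A, B, C, E, F, G} — none reach the full schema.
{F, G, H}⁺: FG→ACE adds A, C, E; CE→BFG adds B → {A, B, C, E, F, G, H}. Minimal: {G, H}⁺ = {G, H}; {F, H}⁺ = {F, H}; {F, G}⁺ = {A, B, C, E, F, G} — none reach the full schema.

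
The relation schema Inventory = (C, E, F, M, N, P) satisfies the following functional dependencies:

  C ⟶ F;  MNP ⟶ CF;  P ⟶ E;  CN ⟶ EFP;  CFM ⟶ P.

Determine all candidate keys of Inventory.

Attributes M, N never appear on any right-hand side, so every candidate key must contain {M, N}.
{M, N}⁺ = {M, N}, which is not all of the schema, so we must add further attributes.
{C, M, N}⁺: C→F adds F; CN→EFP adds E, P → {C, E, F, M, N, P}. Minimal: {M, N}⁺ = {M, N}; {C, N}⁺ = {C, E, F, N, P}; {C, M}⁺ = {C, E, F, M, P} — none reach the full schema.
{M, N, P}⁺: MNP→CF adds C, F; P→E adds E → {C, E, F, M, N, P}. Minimal: {N, P}⁺ = {E, N, P}; {M, P}⁺ = {E, M, P}; {M, N}⁺ = {M, N} — none reach the full schema.
Any other superkey contains one of these as a subset, so there are no further candidate keys.

CMN; MNP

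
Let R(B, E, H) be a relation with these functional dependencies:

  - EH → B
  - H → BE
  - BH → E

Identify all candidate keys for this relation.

Attribute H never appears on the right-hand side of any dependency, so H must belong to every candidate key.
{H}⁺ = {B, E, H}, which is all of the schema, so {H} is the only candidate key.

H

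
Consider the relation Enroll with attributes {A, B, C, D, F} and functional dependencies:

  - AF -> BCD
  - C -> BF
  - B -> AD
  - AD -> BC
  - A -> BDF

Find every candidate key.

A; B; C

{A}⁺: A→BDF adds B, D, F; AF→BCD adds C → {A, B, C, D, F}.
{B}⁺: B→AD adds A, D; AD→BC adds C; A→BDF adds F → {A, B, C, D, F}.
{C}⁺: C→BF adds B, F; B→AD adds A, D → {A, B, C, D, F}.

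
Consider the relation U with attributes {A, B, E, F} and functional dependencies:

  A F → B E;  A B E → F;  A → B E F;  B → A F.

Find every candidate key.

A, B

{A}⁺: A→BEF adds B, E, F → {A, B, E, F}.
{B}⁺: B→AF adds A, F; AF→BE adds E → {A, B, E, F}.
Any other superkey contains one of these as a subset, so there are no further candidate keys.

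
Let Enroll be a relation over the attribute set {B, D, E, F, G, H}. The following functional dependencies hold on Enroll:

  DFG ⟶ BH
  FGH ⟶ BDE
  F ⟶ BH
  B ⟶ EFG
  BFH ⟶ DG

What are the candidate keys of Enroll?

{B}, {F}

{B}⁺: B→EFG adds E, F, G; F→BH adds H; BFH→DG adds D → {B, D, E, F, G, H}.
{F}⁺: F→BH adds B, H; B→EFG adds E, G; BFH→DG adds D → {B, D, E, F, G, H}.
Any other superkey contains one of these as a subset, so there are no further candidate keys.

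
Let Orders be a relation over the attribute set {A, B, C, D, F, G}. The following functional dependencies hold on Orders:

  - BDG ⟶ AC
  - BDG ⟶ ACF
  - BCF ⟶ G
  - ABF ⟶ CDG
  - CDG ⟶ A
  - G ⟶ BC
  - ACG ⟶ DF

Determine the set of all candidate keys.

{A, G}⁺: G→BC adds B, C; ACG→DF adds D, F → {A, B, C, D, F, G}.
{D, G}⁺: G→BC adds B, C; BDG→AC adds A; BDG→ACF adds F → {A, B, C, D, F, G}.
{A, B, F}⁺: ABF→CDG adds C, D, G → {A, B, C, D, F, G}.
{B, C, D, F}⁺: BCF→G adds G; CDG→A adds A → {A, B, C, D, F, G}.

{A, G}, {D, G}, {A, B, F}, {B, C, D, F}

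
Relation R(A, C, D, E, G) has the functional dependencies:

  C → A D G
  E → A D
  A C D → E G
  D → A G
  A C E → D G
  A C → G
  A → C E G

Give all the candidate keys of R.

{A}⁺: A→CEG adds C, E, G; C→ADG adds D → {A, C, D, E, G}.
{C}⁺: C→ADG adds A, D, G; ACD→EG adds E → {A, C, D, E, G}.
{D}⁺: D→AG adds A, G; A→CEG adds C, E → {A, C, D, E, G}.
{E}⁺: E→AD adds A, D; D→AG adds G; A→CEG adds C → {A, C, D, E, G}.
Any other superkey contains one of these as a subset, so there are no further candidate keys.

{A}; {C}; {D}; {E}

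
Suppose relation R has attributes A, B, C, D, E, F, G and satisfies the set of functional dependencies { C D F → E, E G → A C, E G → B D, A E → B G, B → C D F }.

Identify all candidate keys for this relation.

(A, B), (A, E), (B, G), (E, G), (A, C, D, F), (C, D, F, G)

{A, B}⁺: B→CDF adds C, D, F; CDF→E adds E; AE→BG adds G → {A, B, C, D, E, F, G}. Minimal: {B}⁺ = {B, C, D, E, F}; {A}⁺ = {A} — none reach the full schema.
{A, E}⁺: AE→BG adds B, G; B→CDF adds C, D, F → {A, B, C, D, E, F, G}. Minimal: {E}⁺ = {E}; {A}⁺ = {A} — none reach the full schema.
{B, G}⁺: B→CDF adds C, D, F; CDF→E adds E; EG→AC adds A → {A, B, C, D, E, F, G}. Minimal: {G}⁺ = {G}; {B}⁺ = {B, C, D, E, F} — none reach the full schema.
{E, G}⁺: EG→AC adds A, C; EG→BD adds B, D; B→CDF adds F → {A, B, C, D, E, F, G}. Minimal: {G}⁺ = {G}; {E}⁺ = {E} — none reach the full schema.
{A, C, D, F}⁺: CDF→E adds E; AE→BG adds B, G → {A, B, C, D, E, F, G}. Minimal: {C, D, F}⁺ = {C, D, E, F}; {A, D, F}⁺ = {A, D, F}; {A, C, F}⁺ = {A, C, F}; … — none reach the full schema.
{C, D, F, G}⁺: CDF→E adds E; EG→AC adds A; EG→BD adds B → {A, B, C, D, E, F, G}. Minimal: {D, F, G}⁺ = {D, F, G}; {C, F, G}⁺ = {C, F, G}; {C, D, G}⁺ = {C, D, G}; … — none reach the full schema.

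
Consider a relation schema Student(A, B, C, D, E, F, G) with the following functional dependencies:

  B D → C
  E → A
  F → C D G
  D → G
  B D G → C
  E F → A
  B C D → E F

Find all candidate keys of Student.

Attribute B never appears on the right-hand side of any dependency, so B must belong to every candidate key.
{B}⁺ = {B}, which is not all of the schema, so we must add further attributes.
{B, D}⁺: BD→C adds C; D→G adds G; BCD→EF adds E, F; E→A adds A → {A, B, C, D, E, F, G}. Minimal: {D}⁺ = {D, G}; {B}⁺ = {B} — none reach the full schema.
{B, F}⁺: F→CDG adds C, D, G; BCD→EF adds E; E→A adds A → {A, B, C, D, E, F, G}. Minimal: {F}⁺ = {C, D, F, G}; {B}⁺ = {B} — none reach the full schema.

{B, D}, {B, F}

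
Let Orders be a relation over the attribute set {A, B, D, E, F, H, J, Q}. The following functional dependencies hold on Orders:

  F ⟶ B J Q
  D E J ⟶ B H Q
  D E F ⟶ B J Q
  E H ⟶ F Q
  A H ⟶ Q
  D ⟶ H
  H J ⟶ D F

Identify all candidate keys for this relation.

Attributes A, E never appear on any right-hand side, so every candidate key must contain {A, E}.
{A, E}⁺ = {A, E}, which is not all of the schema, so we must add further attributes.
{A, D, E}⁺: D→H adds H; EH→FQ adds F, Q; F→BJQ adds B, J → {A, B, D, E, F, H, J, Q}. Minimal: {D, E}⁺ = {B, D, E, F, H, J, Q}; {A, E}⁺ = {A, E}; {A, D}⁺ = {A, D, H, Q} — none reach the full schema.
{A, E, H}⁺: EH→FQ adds F, Q; F→BJQ adds B, J; HJ→DF adds D → {A, B, D, E, F, H, J, Q}. Minimal: {E, H}⁺ = {B, D, E, F, H, J, Q}; {A, H}⁺ = {A, H, Q}; {A, E}⁺ = {A, E} — none reach the full schema.

ADE; AEH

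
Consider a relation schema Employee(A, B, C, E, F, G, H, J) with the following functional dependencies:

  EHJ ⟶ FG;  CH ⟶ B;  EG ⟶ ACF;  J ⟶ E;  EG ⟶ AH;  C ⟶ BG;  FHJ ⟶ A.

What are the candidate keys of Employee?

Attribute J never appears on the right-hand side of any dependency, so J must belong to every candidate key.
{J}⁺ = {E, J}, which is not all of the schema, so we must add further attributes.
{C, J}⁺: J→E adds E; C→BG adds B, G; EG→ACF adds A, F; EG→AH adds H → {A, B, C, E, F, G, H, J}. Minimal: {J}⁺ = {E, J}; {C}⁺ = {B, C, G} — none reach the full schema.
{G, J}⁺: J→E adds E; EG→AH adds A, H; EHJ→FG adds F; EG→ACF adds C; C→BG adds B → {A, B, C, E, F, G, H, J}. Minimal: {J}⁺ = {E, J}; {G}⁺ = {G} — none reach the full schema.
{H, J}⁺: J→E adds E; EHJ→FG adds F, G; EG→ACF adds A, C; C→BG adds B → {A, B, C, E, F, G, H, J}. Minimal: {J}⁺ = {E, J}; {H}⁺ = {H} — none reach the full schema.

CJ, GJ, HJ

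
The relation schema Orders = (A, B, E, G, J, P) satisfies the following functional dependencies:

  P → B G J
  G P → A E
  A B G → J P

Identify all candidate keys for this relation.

{P}⁺: P→BGJ adds B, G, J; GP→AE adds A, E → {A, B, E, G, J, P}.
{A, B, G}⁺: ABG→JP adds J, P; GP→AE adds E → {A, B, E, G, J, P}.
Any other superkey contains one of these as a subset, so there are no further candidate keys.

{P}, {A, B, G}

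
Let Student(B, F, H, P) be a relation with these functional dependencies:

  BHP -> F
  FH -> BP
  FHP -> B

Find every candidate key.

(F, H), (B, H, P)

Attribute H never appears on the right-hand side of any dependency, so H must belong to every candidate key.
{H}⁺ = {H}, which is not all of the schema, so we must add further attributes.
{F, H}⁺: FH→BP adds B, P → {B, F, H, P}.
{B, H, P}⁺: BHP→F adds F → {B, F, H, P}.
Any other superkey contains one of these as a subset, so there are no further candidate keys.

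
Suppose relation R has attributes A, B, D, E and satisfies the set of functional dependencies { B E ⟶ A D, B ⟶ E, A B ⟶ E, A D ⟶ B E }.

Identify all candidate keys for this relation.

{B}⁺: B→E adds E; BE→AD adds A, D → {A, B, D, E}.
{A, D}⁺: AD→BE adds B, E → {A, B, D, E}.

{B}; {A, D}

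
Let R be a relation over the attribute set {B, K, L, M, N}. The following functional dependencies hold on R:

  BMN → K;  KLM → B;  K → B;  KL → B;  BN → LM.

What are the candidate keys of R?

BN, KN

{B, N}⁺: BN→LM adds L, M; BMN→K adds K → {B, K, L, M, N}. Minimal: {N}⁺ = {N}; {B}⁺ = {B} — none reach the full schema.
{K, N}⁺: K→B adds B; BN→LM adds L, M → {B, K, L, M, N}. Minimal: {N}⁺ = {N}; {K}⁺ = {B, K} — none reach the full schema.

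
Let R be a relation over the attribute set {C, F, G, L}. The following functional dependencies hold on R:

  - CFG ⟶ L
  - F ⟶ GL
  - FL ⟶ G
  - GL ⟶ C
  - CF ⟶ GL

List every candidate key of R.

{F}⁺: F→GL adds G, L; GL→C adds C → {C, F, G, L}.
No other minimal superkey exists.

{F}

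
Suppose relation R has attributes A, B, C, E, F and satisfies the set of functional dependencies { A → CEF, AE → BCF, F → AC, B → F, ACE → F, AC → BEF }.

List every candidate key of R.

{A}; {B}; {F}

{A}⁺: A→CEF adds C, E, F; AE→BCF adds B → {A, B, C, E, F}.
{B}⁺: B→F adds F; F→AC adds A, C; AC→BEF adds E → {A, B, C, E, F}.
{F}⁺: F→AC adds A, C; AC→BEF adds B, E → {A, B, C, E, F}.
Any other superkey contains one of these as a subset, so there are no further candidate keys.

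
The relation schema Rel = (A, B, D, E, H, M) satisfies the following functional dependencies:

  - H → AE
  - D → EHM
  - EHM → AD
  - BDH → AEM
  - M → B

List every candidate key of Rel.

{D}⁺: D→EHM adds E, H, M; EHM→AD adds A; M→B adds B → {A, B, D, E, H, M}.
{H, M}⁺: H→AE adds A, E; EHM→AD adds D; M→B adds B → {A, B, D, E, H, M}. Minimal: {M}⁺ = {B, M}; {H}⁺ = {A, E, H} — none reach the full schema.

{D}, {H, M}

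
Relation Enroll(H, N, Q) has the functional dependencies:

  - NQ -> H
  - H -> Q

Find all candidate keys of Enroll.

{H, N}, {N, Q}

Attribute N never appears on the right-hand side of any dependency, so N must belong to every candidate key.
{N}⁺ = {N}, which is not all of the schema, so we must add further attributes.
{H, N}⁺: H→Q adds Q → {H, N, Q}. Minimal: {N}⁺ = {N}; {H}⁺ = {H, Q} — none reach the full schema.
{N, Q}⁺: NQ→H adds H → {H, N, Q}. Minimal: {Q}⁺ = {Q}; {N}⁺ = {N} — none reach the full schema.
Any other superkey contains one of these as a subset, so there are no further candidate keys.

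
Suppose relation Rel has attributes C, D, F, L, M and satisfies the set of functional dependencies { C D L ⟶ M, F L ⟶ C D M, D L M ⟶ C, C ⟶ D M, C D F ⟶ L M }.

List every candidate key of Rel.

Attribute F never appears on the right-hand side of any dependency, so F must belong to every candidate key.
{F}⁺ = {F}, which is not all of the schema, so we must add further attributes.
{C, F}⁺: C→DM adds D, M; CDF→LM adds L → {C, D, F, L, M}. Minimal: {F}⁺ = {F}; {C}⁺ = {C, D, M} — none reach the full schema.
{F, L}⁺: FL→CDM adds C, D, M → {C, D, F, L, M}. Minimal: {L}⁺ = {L}; {F}⁺ = {F} — none reach the full schema.

CF; FL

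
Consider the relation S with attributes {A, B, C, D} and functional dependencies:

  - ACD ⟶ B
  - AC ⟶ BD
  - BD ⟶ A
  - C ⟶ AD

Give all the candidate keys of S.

{C}⁺: C→AD adds A, D; ACD→B adds B → {A, B, C, D}.
No other minimal superkey exists.

C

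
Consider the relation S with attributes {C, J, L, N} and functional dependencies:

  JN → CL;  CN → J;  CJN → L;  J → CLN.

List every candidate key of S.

{J}⁺: J→CLN adds C, L, N → {C, J, L, N}.
{C, N}⁺: CN→J adds J; CJN→L adds L → {C, J, L, N}. Minimal: {N}⁺ = {N}; {C}⁺ = {C} — none reach the full schema.

J, CN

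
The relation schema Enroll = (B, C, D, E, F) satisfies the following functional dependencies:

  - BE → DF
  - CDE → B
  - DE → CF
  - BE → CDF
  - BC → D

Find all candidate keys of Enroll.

Attribute E never appears on the right-hand side of any dependency, so E must belong to every candidate key.
{E}⁺ = {E}, which is not all of the schema, so we must add further attributes.
{B, E}⁺: BE→DF adds D, F; DE→CF adds C → {B, C, D, E, F}. Minimal: {E}⁺ = {E}; {B}⁺ = {B} — none reach the full schema.
{D, E}⁺: DE→CF adds C, F; CDE→B adds B → {B, C, D, E, F}. Minimal: {E}⁺ = {E}; {D}⁺ = {D} — none reach the full schema.
Any other superkey contains one of these as a subset, so there are no further candidate keys.

(B, E), (D, E)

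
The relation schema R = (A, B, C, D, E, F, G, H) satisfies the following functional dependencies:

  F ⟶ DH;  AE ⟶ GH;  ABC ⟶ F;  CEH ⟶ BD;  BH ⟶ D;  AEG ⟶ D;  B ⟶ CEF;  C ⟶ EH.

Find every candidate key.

{A, B}, {A, C}

Attribute A never appears on the right-hand side of any dependency, so A must belong to every candidate key.
{A}⁺ = {A}, which is not all of the schema, so we must add further attributes.
{A, B}⁺: B→CEF adds C, E, F; C→EH adds H; F→DH adds D; AE→GH adds G → {A, B, C, D, E, F, G, H}. Minimal: {B}⁺ = {B, C, D, E, F, H}; {A}⁺ = {A} — none reach the full schema.
{A, C}⁺: C→EH adds E, H; AE→GH adds G; CEH→BD adds B, D; B→CEF adds F → {A, B, C, D, E, F, G, H}. Minimal: {C}⁺ = {B, C, D, E, F, H}; {A}⁺ = {A} — none reach the full schema.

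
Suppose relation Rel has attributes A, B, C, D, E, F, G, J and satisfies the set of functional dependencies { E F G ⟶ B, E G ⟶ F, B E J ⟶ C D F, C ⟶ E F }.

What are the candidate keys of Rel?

{A, C, G, J}⁺: C→EF adds E, F; EFG→B adds B; BEJ→CDF adds D → {A, B, C, D, E, F, G, J}. Minimal: {C, G, J}⁺ = {B, C, D, E, F, G, J}; {A, G, J}⁺ = {A, G, J}; {A, C, J}⁺ = {A, C, E, F, J}; … — none reach the full schema.
{A, E, G, J}⁺: EG→F adds F; EFG→B adds B; BEJ→CDF adds C, D → {A, B, C, D, E, F, G, J}. Minimal: {E, G, J}⁺ = {B, C, D, E, F, G, J}; {A, G, J}⁺ = {A, G, J}; {A, E, J}⁺ = {A, E, J}; … — none reach the full schema.
Any other superkey contains one of these as a subset, so there are no further candidate keys.

{A, C, G, J}, {A, E, G, J}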